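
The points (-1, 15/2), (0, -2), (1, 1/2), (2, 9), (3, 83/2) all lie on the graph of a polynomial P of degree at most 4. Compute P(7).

Write P(s) = as^4 + bs^3 + cs^2 + ds + e. Substituting each data point gives a linear system:
  a - b + c - d + e = 15/2
  e = -2
  a + b + c + d + e = 1/2
  16a + 8b + 4c + 2d + e = 9
  81a + 27b + 9c + 3d + e = 83/2
Solving the system yields a = 1, b = -3, c = 5, d = -1/2, e = -2.
So P(s) = s^4 - 3s^3 + 5s^2 - (1/2)s - 2.
Then P(7) = 3223/2.

3223/2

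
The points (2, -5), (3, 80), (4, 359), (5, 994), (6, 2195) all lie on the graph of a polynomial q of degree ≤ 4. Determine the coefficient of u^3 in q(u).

Write q(u) = au^4 + bu^3 + cu^2 + du + e. Substituting each data point gives a linear system:
  16a + 8b + 4c + 2d + e = -5
  81a + 27b + 9c + 3d + e = 80
  256a + 64b + 16c + 4d + e = 359
  625a + 125b + 25c + 5d + e = 994
  1296a + 216b + 36c + 6d + e = 2195
Solving the system yields a = 2, b = -1, c = -4, d = -6, e = -1.
So q(u) = 2u^4 - u^3 - 4u^2 - 6u - 1.
The coefficient of u^3 is -1.

-1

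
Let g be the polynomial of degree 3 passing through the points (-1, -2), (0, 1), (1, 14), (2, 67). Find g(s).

Using the Lagrange interpolation formula with nodes -1, 0, 1, 2:
  L_0(s) = s(s - 1)(s - 2) / -6
  L_1(s) = (s + 1)(s - 1)(s - 2) / 2
  L_2(s) = (s + 1)s(s - 2) / -2
  L_3(s) = (s + 1)s(s - 1) / 6
Then g(s) = -2·L_0(s) + 1·L_1(s) + 14·L_2(s) + 67·L_3(s).
Expanding and collecting terms gives g(s) = 5s^3 + 5s^2 + 3s + 1.
Check: g(-1) = -2. ✓

g(s) = 5s^3 + 5s^2 + 3s + 1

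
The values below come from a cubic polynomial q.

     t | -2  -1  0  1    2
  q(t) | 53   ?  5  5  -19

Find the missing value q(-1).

11

On equispaced nodes a degree-3 polynomial has vanishing fourth forward difference, so
  q(-2) - 4·q(-1) + 6·q(0) - 4·q(1) + q(2) = 0.
Substituting the known values and solving for q(-1):
  -4·q(-1) = -44
  q(-1) = 11.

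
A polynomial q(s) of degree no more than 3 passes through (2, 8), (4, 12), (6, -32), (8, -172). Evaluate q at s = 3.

13

Write q(s) = as^3 + bs^2 + cs + d. Substituting each data point gives a linear system:
  8a + 4b + 2c + d = 8
  64a + 16b + 4c + d = 12
  216a + 36b + 6c + d = -32
  512a + 64b + 8c + d = -172
Solving the system yields a = -1, b = 6, c = -6, d = 4.
So q(s) = -s^3 + 6s^2 - 6s + 4.
Then q(3) = 13.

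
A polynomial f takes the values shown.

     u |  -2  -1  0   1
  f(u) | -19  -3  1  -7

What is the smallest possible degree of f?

2

Forward differences of the values at u = -2, -1, 0, 1:
  f  : -19  -3  1  -7
  Δ  : 16  4  -8
  Δ^2: -12  -12
  Δ^3: 0
The second differences are constant (-12) and nonzero, while all higher differences vanish, so the minimal degree is 2.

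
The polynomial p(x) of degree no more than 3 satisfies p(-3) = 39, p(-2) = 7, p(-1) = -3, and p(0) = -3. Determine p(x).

Write p(x) = ax^3 + bx^2 + cx + d. Substituting each data point gives a linear system:
  -27a + 9b - 3c + d = 39
  -8a + 4b - 2c + d = 7
  -a + b - c + d = -3
  d = -3
Solving the system yields a = -2, b = -1, c = 1, d = -3.
So p(x) = -2x^3 - x^2 + x - 3.
Check: p(-1) = -3. ✓

p(x) = -2x^3 - x^2 + x - 3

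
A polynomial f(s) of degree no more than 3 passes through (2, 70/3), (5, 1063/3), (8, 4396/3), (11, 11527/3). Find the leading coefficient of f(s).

3

Write f(s) = as^3 + bs^2 + cs + d. Substituting each data point gives a linear system:
  8a + 4b + 2c + d = 70/3
  125a + 25b + 5c + d = 1063/3
  512a + 64b + 8c + d = 4396/3
  1331a + 121b + 11c + d = 11527/3
Solving the system yields a = 3, b = -5/3, c = 5, d = -4.
So f(s) = 3s³ - (5/3)s² + 5s - 4.
The leading coefficient is 3.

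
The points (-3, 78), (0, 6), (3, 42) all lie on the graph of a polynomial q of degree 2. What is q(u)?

Write q(u) = au^2 + bu + c. Substituting each data point gives a linear system:
  9a - 3b + c = 78
  c = 6
  9a + 3b + c = 42
Solving the system yields a = 6, b = -6, c = 6.
So q(u) = 6u^2 - 6u + 6.
Check: q(-3) = 78. ✓

q(u) = 6u^2 - 6u + 6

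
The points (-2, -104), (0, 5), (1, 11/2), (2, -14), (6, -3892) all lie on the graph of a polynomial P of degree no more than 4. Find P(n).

P(n) = -4n^4 + 6n^3 - (3/2)n + 5

Using the Lagrange interpolation formula with nodes -2, 0, 1, 2, 6:
  L_0(n) = n(n - 1)(n - 2)(n - 6) / 192
  L_1(n) = (n + 2)(n - 1)(n - 2)(n - 6) / -24
  L_2(n) = (n + 2)n(n - 2)(n - 6) / 15
  L_3(n) = (n + 2)n(n - 1)(n - 6) / -32
  L_4(n) = (n + 2)n(n - 1)(n - 2) / 960
Then P(n) = -104·L_0(n) + 5·L_1(n) + 11/2·L_2(n) - 14·L_3(n) - 3892·L_4(n).
Expanding and collecting terms gives P(n) = -4n^4 + 6n^3 - (3/2)n + 5.
Check: P(2) = -14. ✓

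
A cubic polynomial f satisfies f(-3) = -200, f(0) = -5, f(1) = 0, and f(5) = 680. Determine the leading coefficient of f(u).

6

Write f(u) = au^3 + bu^2 + cu + d. Substituting each data point gives a linear system:
  -27a + 9b - 3c + d = -200
  d = -5
  a + b + c + d = 0
  125a + 25b + 5c + d = 680
Solving the system yields a = 6, b = -3, c = 2, d = -5.
So f(u) = 6u^3 - 3u^2 + 2u - 5.
The leading coefficient is 6.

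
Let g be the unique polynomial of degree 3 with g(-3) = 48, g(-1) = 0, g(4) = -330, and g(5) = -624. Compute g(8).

-2394

Write g(x) = ax^3 + bx^2 + cx + d. Substituting each data point gives a linear system:
  -27a + 9b - 3c + d = 48
  -a + b - c + d = 0
  64a + 16b + 4c + d = -330
  125a + 25b + 5c + d = -624
Solving the system yields a = -4, b = -6, c = 4, d = 6.
So g(x) = -4x^3 - 6x^2 + 4x + 6.
Then g(8) = -2394.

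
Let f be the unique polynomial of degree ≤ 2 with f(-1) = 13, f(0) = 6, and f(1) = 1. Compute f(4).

Forward differences of the values at s = -1, 0, 1:
  f  : 13  6  1
  Δ  : -7  -5
  Δ^2: 2
The second differences are constant, confirming degree 2.
Interpolating (Newton forward form) and evaluating at s = 4 gives f(4) = -2.

-2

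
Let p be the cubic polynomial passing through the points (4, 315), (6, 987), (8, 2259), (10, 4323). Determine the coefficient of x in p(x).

Write p(x) = ax^3 + bx^2 + cx + d. Substituting each data point gives a linear system:
  64a + 16b + 4c + d = 315
  216a + 36b + 6c + d = 987
  512a + 64b + 8c + d = 2259
  1000a + 100b + 10c + d = 4323
Solving the system yields a = 4, b = 3, c = 2, d = 3.
So p(x) = 4x^3 + 3x^2 + 2x + 3.
The coefficient of x is 2.

2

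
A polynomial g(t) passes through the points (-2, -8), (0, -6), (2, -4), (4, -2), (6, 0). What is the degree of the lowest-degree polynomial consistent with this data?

Forward differences of the values at t = -2, 0, 2, 4, 6:
  g  : -8  -6  -4  -2  0
  Δ  : 2  2  2  2
  Δ^2: 0  0  0
  Δ^3: 0  0
  Δ^4: 0
The first differences are constant (2) and nonzero, while all higher differences vanish, so the minimal degree is 1.

1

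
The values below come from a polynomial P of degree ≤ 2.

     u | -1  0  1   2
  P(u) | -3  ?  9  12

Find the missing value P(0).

On equispaced nodes a degree-2 polynomial has vanishing third forward difference, so
  - P(-1) + 3·P(0) - 3·P(1) + P(2) = 0.
Substituting the known values and solving for P(0):
  3·P(0) = 12
  P(0) = 4.

4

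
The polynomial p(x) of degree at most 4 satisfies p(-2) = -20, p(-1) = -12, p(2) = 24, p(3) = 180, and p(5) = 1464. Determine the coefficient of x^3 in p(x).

Write p(x) = ax^4 + bx^3 + cx^2 + dx + e. Substituting each data point gives a linear system:
  16a - 8b + 4c - 2d + e = -20
  a - b + c - d + e = -12
  16a + 8b + 4c + 2d + e = 24
  81a + 27b + 9c + 3d + e = 180
  625a + 125b + 25c + 5d + e = 1464
Solving the system yields a = 2, b = 3, c = -6, d = -1, e = -6.
So p(x) = 2x^4 + 3x^3 - 6x^2 - x - 6.
The coefficient of x^3 is 3.

3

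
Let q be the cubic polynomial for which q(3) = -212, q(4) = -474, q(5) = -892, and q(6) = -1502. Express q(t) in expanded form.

q(t) = -6t^3 - 6t^2 + 2t - 2

Write q(t) = at^3 + bt^2 + ct + d. Substituting each data point gives a linear system:
  27a + 9b + 3c + d = -212
  64a + 16b + 4c + d = -474
  125a + 25b + 5c + d = -892
  216a + 36b + 6c + d = -1502
Solving the system yields a = -6, b = -6, c = 2, d = -2.
So q(t) = -6t³ - 6t² + 2t - 2.
Check: q(4) = -474. ✓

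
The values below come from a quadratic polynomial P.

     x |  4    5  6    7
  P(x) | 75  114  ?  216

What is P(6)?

The 3 known points determine the degree-2 polynomial uniquely.
Write P(x) = ax^2 + bx + c. Substituting each data point gives a linear system:
  16a + 4b + c = 75
  25a + 5b + c = 114
  49a + 7b + c = 216
Solving the system yields a = 4, b = 3, c = -1.
So P(x) = 4x² + 3x - 1.
Then P(6) = 161.

161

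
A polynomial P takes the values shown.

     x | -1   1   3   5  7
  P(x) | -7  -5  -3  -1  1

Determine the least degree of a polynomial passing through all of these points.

Forward differences of the values at x = -1, 1, 3, 5, 7:
  P  : -7  -5  -3  -1  1
  Δ  : 2  2  2  2
  Δ^2: 0  0  0
  Δ^3: 0  0
  Δ^4: 0
The first differences are constant (2) and nonzero, while all higher differences vanish, so the minimal degree is 1.

1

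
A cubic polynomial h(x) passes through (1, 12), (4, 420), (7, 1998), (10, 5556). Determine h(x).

Using the Lagrange interpolation formula with nodes 1, 4, 7, 10:
  L_0(x) = (x - 4)(x - 7)(x - 10) / -162
  L_1(x) = (x - 1)(x - 7)(x - 10) / 54
  L_2(x) = (x - 1)(x - 4)(x - 10) / -54
  L_3(x) = (x - 1)(x - 4)(x - 7) / 162
Then h(x) = 12·L_0(x) + 420·L_1(x) + 1998·L_2(x) + 5556·L_3(x).
Expanding and collecting terms gives h(x) = 5x³ + 5x² + 6x - 4.
Check: h(1) = 12. ✓

h(x) = 5x^3 + 5x^2 + 6x - 4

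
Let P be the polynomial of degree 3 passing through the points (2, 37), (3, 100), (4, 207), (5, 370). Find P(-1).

-8

Using the Lagrange interpolation formula with nodes 2, 3, 4, 5:
  L_0(u) = (u - 3)(u - 4)(u - 5) / -6
  L_1(u) = (u - 2)(u - 4)(u - 5) / 2
  L_2(u) = (u - 2)(u - 3)(u - 5) / -2
  L_3(u) = (u - 2)(u - 3)(u - 4) / 6
Then P(u) = 37·L_0(u) + 100·L_1(u) + 207·L_2(u) + 370·L_3(u).
Expanding and collecting terms gives P(u) = 2u^3 + 4u^2 + 5u - 5.
Evaluating at u = -1: P(-1) = -8.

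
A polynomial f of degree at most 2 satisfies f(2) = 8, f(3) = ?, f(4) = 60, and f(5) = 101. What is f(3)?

On equispaced nodes a degree-2 polynomial has vanishing third forward difference, so
  - f(2) + 3·f(3) - 3·f(4) + f(5) = 0.
Substituting the known values and solving for f(3):
  3·f(3) = 87
  f(3) = 29.

29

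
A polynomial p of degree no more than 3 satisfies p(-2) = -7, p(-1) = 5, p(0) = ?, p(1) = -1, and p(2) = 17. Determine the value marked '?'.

1

On equispaced nodes a degree-3 polynomial has vanishing fourth forward difference, so
  p(-2) - 4·p(-1) + 6·p(0) - 4·p(1) + p(2) = 0.
Substituting the known values and solving for p(0):
  6·p(0) = 6
  p(0) = 1.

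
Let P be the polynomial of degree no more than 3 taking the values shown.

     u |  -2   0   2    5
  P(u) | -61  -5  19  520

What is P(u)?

Using the Lagrange interpolation formula with nodes -2, 0, 2, 5:
  L_0(u) = u(u - 2)(u - 5) / -56
  L_1(u) = (u + 2)(u - 2)(u - 5) / 20
  L_2(u) = (u + 2)u(u - 5) / -24
  L_3(u) = (u + 2)u(u - 2) / 105
Then P(u) = -61·L_0(u) - 5·L_1(u) + 19·L_2(u) + 520·L_3(u).
Expanding and collecting terms gives P(u) = 5u^3 - 4u^2 - 5.
Check: P(0) = -5. ✓

P(u) = 5u^3 - 4u^2 - 5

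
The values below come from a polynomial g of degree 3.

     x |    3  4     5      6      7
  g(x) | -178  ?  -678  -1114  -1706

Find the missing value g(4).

The 4 known points determine the degree-3 polynomial uniquely.
Write g(x) = ax^3 + bx^2 + cx + d. Substituting each data point gives a linear system:
  27a + 9b + 3c + d = -178
  125a + 25b + 5c + d = -678
  216a + 36b + 6c + d = -1114
  343a + 49b + 7c + d = -1706
Solving the system yields a = -4, b = -6, c = -6, d = 2.
So g(x) = -4x^3 - 6x^2 - 6x + 2.
Then g(4) = -374.

-374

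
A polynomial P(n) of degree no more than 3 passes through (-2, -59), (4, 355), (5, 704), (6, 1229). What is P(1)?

Using the Lagrange interpolation formula with nodes -2, 4, 5, 6:
  L_0(n) = (n - 4)(n - 5)(n - 6) / -336
  L_1(n) = (n + 2)(n - 5)(n - 6) / 12
  L_2(n) = (n + 2)(n - 4)(n - 6) / -7
  L_3(n) = (n + 2)(n - 4)(n - 5) / 16
Then P(n) = -59·L_0(n) + 355·L_1(n) + 704·L_2(n) + 1229·L_3(n).
Expanding and collecting terms gives P(n) = 6n³ - 2n² + n - 1.
Evaluating at n = 1: P(1) = 4.

4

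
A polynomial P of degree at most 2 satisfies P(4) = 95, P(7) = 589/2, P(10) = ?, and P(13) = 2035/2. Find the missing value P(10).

The 3 known points determine the degree-2 polynomial uniquely.
Write P(x) = ax^2 + bx + c. Substituting each data point gives a linear system:
  16a + 4b + c = 95
  49a + 7b + c = 589/2
  169a + 13b + c = 2035/2
Solving the system yields a = 6, b = 1/2, c = -3.
So P(x) = 6x² + (1/2)x - 3.
Then P(10) = 602.

602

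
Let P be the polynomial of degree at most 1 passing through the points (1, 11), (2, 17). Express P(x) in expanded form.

P(x) = 6x + 5

Write P(x) = ax + b. Substituting each data point gives a linear system:
  a + b = 11
  2a + b = 17
Solving the system yields a = 6, b = 5.
So P(x) = 6x + 5.
Check: P(2) = 17. ✓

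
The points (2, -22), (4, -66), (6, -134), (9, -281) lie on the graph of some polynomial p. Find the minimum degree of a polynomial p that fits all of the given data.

2

Divided differences on the nodes 2, 4, 6, 9:
  order 0: -22  -66  -134  -281
  order 1: -22  -34  -49
  order 2: -3  -3
  order 3: 0
The order-2 divided differences are all -3 (nonzero) and every higher order vanishes, so the data lies on a polynomial of degree exactly 2.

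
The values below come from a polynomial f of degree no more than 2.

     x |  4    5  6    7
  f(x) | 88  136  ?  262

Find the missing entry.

On equispaced nodes a degree-2 polynomial has vanishing third forward difference, so
  - f(4) + 3·f(5) - 3·f(6) + f(7) = 0.
Substituting the known values and solving for f(6):
  -3·f(6) = -582
  f(6) = 194.

194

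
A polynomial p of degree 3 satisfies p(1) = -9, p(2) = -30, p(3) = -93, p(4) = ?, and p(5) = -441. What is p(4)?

On equispaced nodes a degree-3 polynomial has vanishing fourth forward difference, so
  p(1) - 4·p(2) + 6·p(3) - 4·p(4) + p(5) = 0.
Substituting the known values and solving for p(4):
  -4·p(4) = 888
  p(4) = -222.

-222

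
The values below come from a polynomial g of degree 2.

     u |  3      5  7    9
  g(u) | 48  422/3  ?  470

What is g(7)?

The 3 known points determine the degree-2 polynomial uniquely.
Write g(u) = au^2 + bu + c. Substituting each data point gives a linear system:
  9a + 3b + c = 48
  25a + 5b + c = 422/3
  81a + 9b + c = 470
Solving the system yields a = 6, b = -5/3, c = -1.
So g(u) = 6u^2 - (5/3)u - 1.
Then g(7) = 844/3.

844/3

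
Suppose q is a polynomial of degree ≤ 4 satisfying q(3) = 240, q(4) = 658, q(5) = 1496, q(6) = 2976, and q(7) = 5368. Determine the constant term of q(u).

Write q(u) = au^4 + bu^3 + cu^2 + du + e. Substituting each data point gives a linear system:
  81a + 27b + 9c + 3d + e = 240
  256a + 64b + 16c + 4d + e = 658
  625a + 125b + 25c + 5d + e = 1496
  1296a + 216b + 36c + 6d + e = 2976
  2401a + 343b + 49c + 7d + e = 5368
Solving the system yields a = 2, b = 1, c = 4, d = 3, e = 6.
So q(u) = 2u^4 + u^3 + 4u^2 + 3u + 6.
The constant term is 6.

6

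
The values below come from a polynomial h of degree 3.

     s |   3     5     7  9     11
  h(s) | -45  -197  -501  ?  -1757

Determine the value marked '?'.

-1005

The 4 known points determine the degree-3 polynomial uniquely.
Write h(s) = as^3 + bs^2 + cs + d. Substituting each data point gives a linear system:
  27a + 9b + 3c + d = -45
  125a + 25b + 5c + d = -197
  343a + 49b + 7c + d = -501
  1331a + 121b + 11c + d = -1757
Solving the system yields a = -1, b = -4, c = 5, d = 3.
So h(s) = -s^3 - 4s^2 + 5s + 3.
Then h(9) = -1005.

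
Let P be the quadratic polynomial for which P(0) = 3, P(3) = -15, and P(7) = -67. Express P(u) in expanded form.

Using the Lagrange interpolation formula with nodes 0, 3, 7:
  L_0(u) = (u - 3)(u - 7) / 21
  L_1(u) = u(u - 7) / -12
  L_2(u) = u(u - 3) / 28
Then P(u) = 3·L_0(u) - 15·L_1(u) - 67·L_2(u).
Expanding and collecting terms gives P(u) = -u^2 - 3u + 3.
Check: P(3) = -15. ✓

P(u) = -u^2 - 3u + 3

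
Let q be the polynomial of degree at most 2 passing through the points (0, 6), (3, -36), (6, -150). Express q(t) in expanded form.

Using the Lagrange interpolation formula with nodes 0, 3, 6:
  L_0(t) = (t - 3)(t - 6) / 18
  L_1(t) = t(t - 6) / -9
  L_2(t) = t(t - 3) / 18
Then q(t) = 6·L_0(t) - 36·L_1(t) - 150·L_2(t).
Expanding and collecting terms gives q(t) = -4t^2 - 2t + 6.
Check: q(6) = -150. ✓

q(t) = -4t^2 - 2t + 6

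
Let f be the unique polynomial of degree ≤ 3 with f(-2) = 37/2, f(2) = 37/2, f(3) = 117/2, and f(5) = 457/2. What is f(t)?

f(t) = t^3 + 5t^2 - 4t - 3/2

Write f(t) = at^3 + bt^2 + ct + d. Substituting each data point gives a linear system:
  -8a + 4b - 2c + d = 37/2
  8a + 4b + 2c + d = 37/2
  27a + 9b + 3c + d = 117/2
  125a + 25b + 5c + d = 457/2
Solving the system yields a = 1, b = 5, c = -4, d = -3/2.
So f(t) = t³ + 5t² - 4t - 3/2.
Check: f(-2) = 37/2. ✓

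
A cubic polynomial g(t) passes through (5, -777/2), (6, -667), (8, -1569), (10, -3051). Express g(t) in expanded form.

g(t) = -3t^3 - (1/2)t^2 - 1

Write g(t) = at^3 + bt^2 + ct + d. Substituting each data point gives a linear system:
  125a + 25b + 5c + d = -777/2
  216a + 36b + 6c + d = -667
  512a + 64b + 8c + d = -1569
  1000a + 100b + 10c + d = -3051
Solving the system yields a = -3, b = -1/2, c = 0, d = -1.
So g(t) = -3t^3 - (1/2)t^2 - 1.
Check: g(5) = -777/2. ✓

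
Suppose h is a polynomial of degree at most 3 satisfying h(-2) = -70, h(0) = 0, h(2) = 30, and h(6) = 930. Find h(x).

Write h(x) = ax^3 + bx^2 + cx + d. Substituting each data point gives a linear system:
  -8a + 4b - 2c + d = -70
  d = 0
  8a + 4b + 2c + d = 30
  216a + 36b + 6c + d = 930
Solving the system yields a = 5, b = -5, c = 5, d = 0.
So h(x) = 5x^3 - 5x^2 + 5x.
Check: h(2) = 30. ✓

h(x) = 5x^3 - 5x^2 + 5x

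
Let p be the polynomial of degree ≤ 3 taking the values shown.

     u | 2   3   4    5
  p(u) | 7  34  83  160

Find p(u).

Write p(u) = au^3 + bu^2 + cu + d. Substituting each data point gives a linear system:
  8a + 4b + 2c + d = 7
  27a + 9b + 3c + d = 34
  64a + 16b + 4c + d = 83
  125a + 25b + 5c + d = 160
Solving the system yields a = 1, b = 2, c = -2, d = -5.
So p(u) = u^3 + 2u^2 - 2u - 5.
Check: p(5) = 160. ✓

p(u) = u^3 + 2u^2 - 2u - 5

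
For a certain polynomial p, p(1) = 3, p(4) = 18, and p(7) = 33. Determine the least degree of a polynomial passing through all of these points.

Forward differences of the values at x = 1, 4, 7:
  p  : 3  18  33
  Δ  : 15  15
  Δ^2: 0
The first differences are constant (15) and nonzero, while all higher differences vanish, so the minimal degree is 1.

1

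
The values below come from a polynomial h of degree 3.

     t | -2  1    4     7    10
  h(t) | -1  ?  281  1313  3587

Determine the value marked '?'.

5

On equispaced nodes a degree-3 polynomial has vanishing fourth forward difference, so
  h(-2) - 4·h(1) + 6·h(4) - 4·h(7) + h(10) = 0.
Substituting the known values and solving for h(1):
  -4·h(1) = -20
  h(1) = 5.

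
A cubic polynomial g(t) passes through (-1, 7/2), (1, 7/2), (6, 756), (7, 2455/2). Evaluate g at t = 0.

6

Using the Lagrange interpolation formula with nodes -1, 1, 6, 7:
  L_0(t) = (t - 1)(t - 6)(t - 7) / -112
  L_1(t) = (t + 1)(t - 6)(t - 7) / 60
  L_2(t) = (t + 1)(t - 1)(t - 7) / -35
  L_3(t) = (t + 1)(t - 1)(t - 6) / 48
Then g(t) = 7/2·L_0(t) + 7/2·L_1(t) + 756·L_2(t) + 2455/2·L_3(t).
Expanding and collecting terms gives g(t) = 4t³ - (5/2)t² - 4t + 6.
Evaluating at t = 0: g(0) = 6.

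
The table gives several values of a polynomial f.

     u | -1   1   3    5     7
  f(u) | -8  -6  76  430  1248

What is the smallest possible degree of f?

3

Forward differences of the values at u = -1, 1, 3, 5, 7:
  f  : -8  -6  76  430  1248
  Δ  : 2  82  354  818
  Δ^2: 80  272  464
  Δ^3: 192  192
  Δ^4: 0
The third differences are constant (192) and nonzero, while all higher differences vanish, so the minimal degree is 3.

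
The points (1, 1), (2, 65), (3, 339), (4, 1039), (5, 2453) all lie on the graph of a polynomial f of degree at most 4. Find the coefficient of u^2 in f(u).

Write f(u) = au^4 + bu^3 + cu^2 + du + e. Substituting each data point gives a linear system:
  a + b + c + d + e = 1
  16a + 8b + 4c + 2d + e = 65
  81a + 27b + 9c + 3d + e = 339
  256a + 64b + 16c + 4d + e = 1039
  625a + 125b + 25c + 5d + e = 2453
Solving the system yields a = 3, b = 6, c = -6, d = -5, e = 3.
So f(u) = 3u^4 + 6u^3 - 6u^2 - 5u + 3.
The coefficient of u^2 is -6.

-6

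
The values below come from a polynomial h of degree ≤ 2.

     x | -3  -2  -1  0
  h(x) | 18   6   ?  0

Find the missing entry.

On equispaced nodes a degree-2 polynomial has vanishing third forward difference, so
  - h(-3) + 3·h(-2) - 3·h(-1) + h(0) = 0.
Substituting the known values and solving for h(-1):
  -3·h(-1) = 0
  h(-1) = 0.

0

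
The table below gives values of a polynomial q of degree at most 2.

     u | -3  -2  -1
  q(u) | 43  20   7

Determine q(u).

q(u) = 5u^2 + 2u + 4

Write q(u) = au^2 + bu + c. Substituting each data point gives a linear system:
  9a - 3b + c = 43
  4a - 2b + c = 20
  a - b + c = 7
Solving the system yields a = 5, b = 2, c = 4.
So q(u) = 5u^2 + 2u + 4.
Check: q(-3) = 43. ✓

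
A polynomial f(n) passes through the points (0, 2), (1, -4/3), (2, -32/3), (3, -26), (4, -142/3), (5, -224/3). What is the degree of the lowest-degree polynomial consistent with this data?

Forward differences of the values at n = 0, 1, 2, 3, 4, 5:
  f  : 2  -4/3  -32/3  -26  -142/3  -224/3
  Δ  : -10/3  -28/3  -46/3  -64/3  -82/3
  Δ^2: -6  -6  -6  -6
  Δ^3: 0  0  0
  Δ^4: 0  0
  Δ^5: 0
The second differences are constant (-6) and nonzero, while all higher differences vanish, so the minimal degree is 2.

2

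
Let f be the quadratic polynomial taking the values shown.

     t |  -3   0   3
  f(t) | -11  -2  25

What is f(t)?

f(t) = t^2 + 6t - 2

Using the Lagrange interpolation formula with nodes -3, 0, 3:
  L_0(t) = t(t - 3) / 18
  L_1(t) = (t + 3)(t - 3) / -9
  L_2(t) = (t + 3)t / 18
Then f(t) = -11·L_0(t) - 2·L_1(t) + 25·L_2(t).
Expanding and collecting terms gives f(t) = t^2 + 6t - 2.
Check: f(3) = 25. ✓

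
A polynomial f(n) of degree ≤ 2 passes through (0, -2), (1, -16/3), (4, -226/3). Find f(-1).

-26/3

Write f(n) = an^2 + bn + c. Substituting each data point gives a linear system:
  c = -2
  a + b + c = -16/3
  16a + 4b + c = -226/3
Solving the system yields a = -5, b = 5/3, c = -2.
So f(n) = -5n² + (5/3)n - 2.
Then f(-1) = -26/3.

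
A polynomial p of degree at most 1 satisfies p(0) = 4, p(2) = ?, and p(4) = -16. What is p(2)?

-6

On equispaced nodes a degree-1 polynomial has vanishing second forward difference, so
  p(0) - 2·p(2) + p(4) = 0.
Substituting the known values and solving for p(2):
  -2·p(2) = 12
  p(2) = -6.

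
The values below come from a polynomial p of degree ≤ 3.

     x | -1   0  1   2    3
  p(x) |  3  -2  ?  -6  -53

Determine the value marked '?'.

The 4 known points determine the degree-3 polynomial uniquely.
Write p(x) = ax^3 + bx^2 + cx + d. Substituting each data point gives a linear system:
  -a + b - c + d = 3
  d = -2
  8a + 4b + 2c + d = -6
  27a + 9b + 3c + d = -53
Solving the system yields a = -4, b = 5, c = 4, d = -2.
So p(x) = -4x^3 + 5x^2 + 4x - 2.
Then p(1) = 3.

3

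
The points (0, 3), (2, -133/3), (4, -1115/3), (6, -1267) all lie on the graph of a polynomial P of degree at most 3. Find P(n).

P(n) = -6n^3 + n^2 - (5/3)n + 3

Write P(n) = an^3 + bn^2 + cn + d. Substituting each data point gives a linear system:
  d = 3
  8a + 4b + 2c + d = -133/3
  64a + 16b + 4c + d = -1115/3
  216a + 36b + 6c + d = -1267
Solving the system yields a = -6, b = 1, c = -5/3, d = 3.
So P(n) = -6n³ + n² - (5/3)n + 3.
Check: P(6) = -1267. ✓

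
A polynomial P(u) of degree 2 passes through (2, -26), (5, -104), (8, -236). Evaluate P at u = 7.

-186

Forward differences of the values at u = 2, 5, 8:
  P  : -26  -104  -236
  Δ  : -78  -132
  Δ^2: -54
The second differences are constant, confirming degree 2.
Interpolating (Newton forward form) and evaluating at u = 7 gives P(7) = -186.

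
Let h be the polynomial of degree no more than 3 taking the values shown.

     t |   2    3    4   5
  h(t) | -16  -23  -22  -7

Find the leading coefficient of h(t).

1

Write h(t) = at^3 + bt^2 + ct + d. Substituting each data point gives a linear system:
  8a + 4b + 2c + d = -16
  27a + 9b + 3c + d = -23
  64a + 16b + 4c + d = -22
  125a + 25b + 5c + d = -7
Solving the system yields a = 1, b = -5, c = -1, d = -2.
So h(t) = t^3 - 5t^2 - t - 2.
The leading coefficient is 1.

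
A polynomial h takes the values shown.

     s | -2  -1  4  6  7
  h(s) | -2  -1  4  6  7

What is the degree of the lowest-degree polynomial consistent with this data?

1

Divided differences on the nodes -2, -1, 4, 6, 7:
  order 0: -2  -1  4  6  7
  order 1: 1  1  1  1
  order 2: 0  0  0
  order 3: 0  0
  order 4: 0
The order-1 divided differences are all 1 (nonzero) and every higher order vanishes, so the data lies on a polynomial of degree exactly 1.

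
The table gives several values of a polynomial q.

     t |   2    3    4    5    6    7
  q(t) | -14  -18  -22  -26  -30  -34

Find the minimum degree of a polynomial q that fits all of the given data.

1

Forward differences of the values at t = 2, 3, 4, 5, 6, 7:
  q  : -14  -18  -22  -26  -30  -34
  Δ  : -4  -4  -4  -4  -4
  Δ^2: 0  0  0  0
  Δ^3: 0  0  0
  Δ^4: 0  0
  Δ^5: 0
The first differences are constant (-4) and nonzero, while all higher differences vanish, so the minimal degree is 1.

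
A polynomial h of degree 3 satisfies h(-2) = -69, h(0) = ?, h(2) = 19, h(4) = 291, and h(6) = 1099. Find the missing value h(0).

-5

The 4 known points determine the degree-3 polynomial uniquely.
Write h(n) = an^3 + bn^2 + cn + d. Substituting each data point gives a linear system:
  -8a + 4b - 2c + d = -69
  8a + 4b + 2c + d = 19
  64a + 16b + 4c + d = 291
  216a + 36b + 6c + d = 1099
Solving the system yields a = 6, b = -5, c = -2, d = -5.
So h(n) = 6n³ - 5n² - 2n - 5.
Then h(0) = -5.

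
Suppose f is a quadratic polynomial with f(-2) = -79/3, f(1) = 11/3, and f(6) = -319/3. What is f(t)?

Write f(t) = at^2 + bt + c. Substituting each data point gives a linear system:
  4a - 2b + c = -79/3
  a + b + c = 11/3
  36a + 6b + c = -319/3
Solving the system yields a = -4, b = 6, c = 5/3.
So f(t) = -4t² + 6t + 5/3.
Check: f(6) = -319/3. ✓

f(t) = -4t^2 + 6t + 5/3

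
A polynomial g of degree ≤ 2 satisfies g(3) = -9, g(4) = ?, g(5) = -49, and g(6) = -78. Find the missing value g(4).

-26

On equispaced nodes a degree-2 polynomial has vanishing third forward difference, so
  - g(3) + 3·g(4) - 3·g(5) + g(6) = 0.
Substituting the known values and solving for g(4):
  3·g(4) = -78
  g(4) = -26.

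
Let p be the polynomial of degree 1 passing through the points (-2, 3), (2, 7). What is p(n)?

Write p(n) = an + b. Substituting each data point gives a linear system:
  -2a + b = 3
  2a + b = 7
Solving the system yields a = 1, b = 5.
So p(n) = n + 5.
Check: p(-2) = 3. ✓

p(n) = n + 5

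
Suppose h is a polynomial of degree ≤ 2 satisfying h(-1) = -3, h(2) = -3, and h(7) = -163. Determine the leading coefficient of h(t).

-4

Write h(t) = at^2 + bt + c. Substituting each data point gives a linear system:
  a - b + c = -3
  4a + 2b + c = -3
  49a + 7b + c = -163
Solving the system yields a = -4, b = 4, c = 5.
So h(t) = -4t^2 + 4t + 5.
The leading coefficient is -4.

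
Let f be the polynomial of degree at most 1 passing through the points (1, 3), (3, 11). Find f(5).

19

Using the Lagrange interpolation formula with nodes 1, 3:
  L_0(n) = (n - 3) / -2
  L_1(n) = (n - 1) / 2
Then f(n) = 3·L_0(n) + 11·L_1(n).
Expanding and collecting terms gives f(n) = 4n - 1.
Evaluating at n = 5: f(5) = 19.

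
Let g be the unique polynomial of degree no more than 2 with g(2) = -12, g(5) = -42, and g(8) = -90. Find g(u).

g(u) = -u^2 - 3u - 2

Write g(u) = au^2 + bu + c. Substituting each data point gives a linear system:
  4a + 2b + c = -12
  25a + 5b + c = -42
  64a + 8b + c = -90
Solving the system yields a = -1, b = -3, c = -2.
So g(u) = -u^2 - 3u - 2.
Check: g(8) = -90. ✓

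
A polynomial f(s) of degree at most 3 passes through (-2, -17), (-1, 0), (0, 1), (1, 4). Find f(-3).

Write f(s) = as^3 + bs^2 + cs + d. Substituting each data point gives a linear system:
  -8a + 4b - 2c + d = -17
  -a + b - c + d = 0
  d = 1
  a + b + c + d = 4
Solving the system yields a = 3, b = 1, c = -1, d = 1.
So f(s) = 3s^3 + s^2 - s + 1.
Then f(-3) = -68.

-68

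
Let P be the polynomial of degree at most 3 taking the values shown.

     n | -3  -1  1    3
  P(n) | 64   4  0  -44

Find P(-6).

Write P(n) = an^3 + bn^2 + cn + d. Substituting each data point gives a linear system:
  -27a + 9b - 3c + d = 64
  -a + b - c + d = 4
  a + b + c + d = 0
  27a + 9b + 3c + d = -44
Solving the system yields a = -2, b = 1, c = 0, d = 1.
So P(n) = -2n^3 + n^2 + 1.
Then P(-6) = 469.

469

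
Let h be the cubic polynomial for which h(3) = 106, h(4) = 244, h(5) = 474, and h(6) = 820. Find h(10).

3844

Forward differences of the values at u = 3, 4, 5, 6:
  h  : 106  244  474  820
  Δ  : 138  230  346
  Δ^2: 92  116
  Δ^3: 24
The third differences are constant, confirming degree 3.
Interpolating (Newton forward form) and evaluating at u = 10 gives h(10) = 3844.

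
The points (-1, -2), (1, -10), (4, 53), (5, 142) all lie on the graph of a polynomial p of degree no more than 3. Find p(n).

Using the Lagrange interpolation formula with nodes -1, 1, 4, 5:
  L_0(n) = (n - 1)(n - 4)(n - 5) / -60
  L_1(n) = (n + 1)(n - 4)(n - 5) / 24
  L_2(n) = (n + 1)(n - 1)(n - 5) / -15
  L_3(n) = (n + 1)(n - 1)(n - 4) / 24
Then p(n) = -2·L_0(n) - 10·L_1(n) + 53·L_2(n) + 142·L_3(n).
Expanding and collecting terms gives p(n) = 2n^3 - 3n^2 - 6n - 3.
Check: p(1) = -10. ✓

p(n) = 2n^3 - 3n^2 - 6n - 3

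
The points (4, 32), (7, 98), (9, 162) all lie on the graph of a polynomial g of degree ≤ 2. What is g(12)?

Using the Lagrange interpolation formula with nodes 4, 7, 9:
  L_0(s) = (s - 7)(s - 9) / 15
  L_1(s) = (s - 4)(s - 9) / -6
  L_2(s) = (s - 4)(s - 7) / 10
Then g(s) = 32·L_0(s) + 98·L_1(s) + 162·L_2(s).
Expanding and collecting terms gives g(s) = 2s^2.
Evaluating at s = 12: g(12) = 288.

288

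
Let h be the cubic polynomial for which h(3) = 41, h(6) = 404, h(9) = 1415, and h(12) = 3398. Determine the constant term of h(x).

Write h(x) = ax^3 + bx^2 + cx + d. Substituting each data point gives a linear system:
  27a + 9b + 3c + d = 41
  216a + 36b + 6c + d = 404
  729a + 81b + 9c + d = 1415
  1728a + 144b + 12c + d = 3398
Solving the system yields a = 2, b = 0, c = -5, d = 2.
So h(x) = 2x^3 - 5x + 2.
The constant term is 2.

2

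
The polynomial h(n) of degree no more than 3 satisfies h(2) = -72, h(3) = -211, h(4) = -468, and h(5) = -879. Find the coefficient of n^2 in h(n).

-5

Write h(n) = an^3 + bn^2 + cn + d. Substituting each data point gives a linear system:
  8a + 4b + 2c + d = -72
  27a + 9b + 3c + d = -211
  64a + 16b + 4c + d = -468
  125a + 25b + 5c + d = -879
Solving the system yields a = -6, b = -5, c = 0, d = -4.
So h(n) = -6n^3 - 5n^2 - 4.
The coefficient of n^2 is -5.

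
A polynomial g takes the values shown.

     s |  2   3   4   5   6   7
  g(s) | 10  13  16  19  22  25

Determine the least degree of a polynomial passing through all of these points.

1

Forward differences of the values at s = 2, 3, 4, 5, 6, 7:
  g  : 10  13  16  19  22  25
  Δ  : 3  3  3  3  3
  Δ^2: 0  0  0  0
  Δ^3: 0  0  0
  Δ^4: 0  0
  Δ^5: 0
The first differences are constant (3) and nonzero, while all higher differences vanish, so the minimal degree is 1.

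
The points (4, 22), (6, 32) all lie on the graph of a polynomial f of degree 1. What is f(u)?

f(u) = 5u + 2

Using the Lagrange interpolation formula with nodes 4, 6:
  L_0(u) = (u - 6) / -2
  L_1(u) = (u - 4) / 2
Then f(u) = 22·L_0(u) + 32·L_1(u).
Expanding and collecting terms gives f(u) = 5u + 2.
Check: f(4) = 22. ✓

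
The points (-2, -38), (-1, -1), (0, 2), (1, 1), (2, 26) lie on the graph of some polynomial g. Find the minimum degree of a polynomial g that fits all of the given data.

Forward differences of the values at n = -2, -1, 0, 1, 2:
  g  : -38  -1  2  1  26
  Δ  : 37  3  -1  25
  Δ^2: -34  -4  26
  Δ^3: 30  30
  Δ^4: 0
The third differences are constant (30) and nonzero, while all higher differences vanish, so the minimal degree is 3.

3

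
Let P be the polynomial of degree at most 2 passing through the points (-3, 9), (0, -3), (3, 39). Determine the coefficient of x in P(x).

5

Write P(x) = ax^2 + bx + c. Substituting each data point gives a linear system:
  9a - 3b + c = 9
  c = -3
  9a + 3b + c = 39
Solving the system yields a = 3, b = 5, c = -3.
So P(x) = 3x^2 + 5x - 3.
The coefficient of x is 5.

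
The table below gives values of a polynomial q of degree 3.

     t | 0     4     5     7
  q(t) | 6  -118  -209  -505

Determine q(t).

Write q(t) = at^3 + bt^2 + ct + d. Substituting each data point gives a linear system:
  d = 6
  64a + 16b + 4c + d = -118
  125a + 25b + 5c + d = -209
  343a + 49b + 7c + d = -505
Solving the system yields a = -1, b = -3, c = -3, d = 6.
So q(t) = -t^3 - 3t^2 - 3t + 6.
Check: q(7) = -505. ✓

q(t) = -t^3 - 3t^2 - 3t + 6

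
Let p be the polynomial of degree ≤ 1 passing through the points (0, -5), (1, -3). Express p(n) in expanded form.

p(n) = 2n - 5

Write p(n) = an + b. Substituting each data point gives a linear system:
  b = -5
  a + b = -3
Solving the system yields a = 2, b = -5.
So p(n) = 2n - 5.
Check: p(0) = -5. ✓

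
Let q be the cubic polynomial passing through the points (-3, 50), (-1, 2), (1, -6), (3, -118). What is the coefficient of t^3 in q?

Write q(t) = at^3 + bt^2 + ct + d. Substituting each data point gives a linear system:
  -27a + 9b - 3c + d = 50
  -a + b - c + d = 2
  a + b + c + d = -6
  27a + 9b + 3c + d = -118
Solving the system yields a = -3, b = -4, c = -1, d = 2.
So q(t) = -3t³ - 4t² - t + 2.
The leading coefficient is -3.

-3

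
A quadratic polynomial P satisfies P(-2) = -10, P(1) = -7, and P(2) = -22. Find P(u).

Using the Lagrange interpolation formula with nodes -2, 1, 2:
  L_0(u) = (u - 1)(u - 2) / 12
  L_1(u) = (u + 2)(u - 2) / -3
  L_2(u) = (u + 2)(u - 1) / 4
Then P(u) = -10·L_0(u) - 7·L_1(u) - 22·L_2(u).
Expanding and collecting terms gives P(u) = -4u² - 3u.
Check: P(2) = -22. ✓

P(u) = -4u^2 - 3u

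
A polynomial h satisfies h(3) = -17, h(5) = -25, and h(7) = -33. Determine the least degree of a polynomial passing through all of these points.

1

Forward differences of the values at u = 3, 5, 7:
  h  : -17  -25  -33
  Δ  : -8  -8
  Δ^2: 0
The first differences are constant (-8) and nonzero, while all higher differences vanish, so the minimal degree is 1.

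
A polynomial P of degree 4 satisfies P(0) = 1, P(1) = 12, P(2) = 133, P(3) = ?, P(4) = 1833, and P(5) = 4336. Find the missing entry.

610

The 5 known points determine the degree-4 polynomial uniquely.
Write P(u) = au^4 + bu^3 + cu^2 + du + e. Substituting each data point gives a linear system:
  e = 1
  a + b + c + d + e = 12
  16a + 8b + 4c + 2d + e = 133
  256a + 64b + 16c + 4d + e = 1833
  625a + 125b + 25c + 5d + e = 4336
Solving the system yields a = 6, b = 5, c = -2, d = 2, e = 1.
So P(u) = 6u^4 + 5u^3 - 2u^2 + 2u + 1.
Then P(3) = 610.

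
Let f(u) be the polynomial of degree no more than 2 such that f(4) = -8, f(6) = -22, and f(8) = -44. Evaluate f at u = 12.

-112

Using the Lagrange interpolation formula with nodes 4, 6, 8:
  L_0(u) = (u - 6)(u - 8) / 8
  L_1(u) = (u - 4)(u - 8) / -4
  L_2(u) = (u - 4)(u - 6) / 8
Then f(u) = -8·L_0(u) - 22·L_1(u) - 44·L_2(u).
Expanding and collecting terms gives f(u) = -u² + 3u - 4.
Evaluating at u = 12: f(12) = -112.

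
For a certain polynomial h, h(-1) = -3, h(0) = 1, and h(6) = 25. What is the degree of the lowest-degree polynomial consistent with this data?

Divided differences on the nodes -1, 0, 6:
  order 0: -3  1  25
  order 1: 4  4
  order 2: 0
The order-1 divided differences are all 4 (nonzero) and every higher order vanishes, so the data lies on a polynomial of degree exactly 1.

1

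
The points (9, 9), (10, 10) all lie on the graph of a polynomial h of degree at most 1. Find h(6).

6

Write h(t) = at + b. Substituting each data point gives a linear system:
  9a + b = 9
  10a + b = 10
Solving the system yields a = 1, b = 0.
So h(t) = t.
Then h(6) = 6.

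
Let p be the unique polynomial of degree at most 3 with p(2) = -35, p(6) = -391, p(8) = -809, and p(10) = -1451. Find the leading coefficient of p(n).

Write p(n) = an^3 + bn^2 + cn + d. Substituting each data point gives a linear system:
  8a + 4b + 2c + d = -35
  216a + 36b + 6c + d = -391
  512a + 64b + 8c + d = -809
  1000a + 100b + 10c + d = -1451
Solving the system yields a = -1, b = -4, c = -5, d = -1.
So p(n) = -n^3 - 4n^2 - 5n - 1.
The leading coefficient is -1.

-1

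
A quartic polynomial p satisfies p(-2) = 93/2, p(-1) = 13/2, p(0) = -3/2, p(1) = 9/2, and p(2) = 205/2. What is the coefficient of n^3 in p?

Write p(n) = an^4 + bn^3 + cn^2 + dn + e. Substituting each data point gives a linear system:
  16a - 8b + 4c - 2d + e = 93/2
  a - b + c - d + e = 13/2
  e = -3/2
  a + b + c + d + e = 9/2
  16a + 8b + 4c + 2d + e = 205/2
Solving the system yields a = 4, b = 5, c = 3, d = -6, e = -3/2.
So p(n) = 4n^4 + 5n^3 + 3n^2 - 6n - 3/2.
The coefficient of n^3 is 5.

5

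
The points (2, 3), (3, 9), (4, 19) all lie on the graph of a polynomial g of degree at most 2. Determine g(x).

g(x) = 2x^2 - 4x + 3

Write g(x) = ax^2 + bx + c. Substituting each data point gives a linear system:
  4a + 2b + c = 3
  9a + 3b + c = 9
  16a + 4b + c = 19
Solving the system yields a = 2, b = -4, c = 3.
So g(x) = 2x² - 4x + 3.
Check: g(2) = 3. ✓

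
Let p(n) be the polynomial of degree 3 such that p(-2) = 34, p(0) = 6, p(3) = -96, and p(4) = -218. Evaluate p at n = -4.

198

Write p(n) = an^3 + bn^2 + cn + d. Substituting each data point gives a linear system:
  -8a + 4b - 2c + d = 34
  d = 6
  27a + 9b + 3c + d = -96
  64a + 16b + 4c + d = -218
Solving the system yields a = -3, b = -1, c = -4, d = 6.
So p(n) = -3n^3 - n^2 - 4n + 6.
Then p(-4) = 198.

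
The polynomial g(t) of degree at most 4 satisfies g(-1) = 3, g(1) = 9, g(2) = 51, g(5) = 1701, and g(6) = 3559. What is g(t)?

Write g(t) = at^4 + bt^3 + ct^2 + dt + e. Substituting each data point gives a linear system:
  a - b + c - d + e = 3
  a + b + c + d + e = 9
  16a + 8b + 4c + 2d + e = 51
  625a + 125b + 25c + 5d + e = 1701
  1296a + 216b + 36c + 6d + e = 3559
Solving the system yields a = 3, b = -2, c = 2, d = 5, e = 1.
So g(t) = 3t⁴ - 2t³ + 2t² + 5t + 1.
Check: g(1) = 9. ✓

g(t) = 3t^4 - 2t^3 + 2t^2 + 5t + 1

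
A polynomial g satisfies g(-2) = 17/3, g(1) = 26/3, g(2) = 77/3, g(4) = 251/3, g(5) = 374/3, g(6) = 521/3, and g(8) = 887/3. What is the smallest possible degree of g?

Divided differences on the nodes -2, 1, 2, 4, 5, 6, 8:
  order 0: 17/3  26/3  77/3  251/3  374/3  521/3  887/3
  order 1: 1  17  29  41  49  61
  order 2: 4  4  4  4  4
  order 3: 0  0  0  0
  order 4: 0  0  0
  order 5: 0  0
  order 6: 0
The order-2 divided differences are all 4 (nonzero) and every higher order vanishes, so the data lies on a polynomial of degree exactly 2.

2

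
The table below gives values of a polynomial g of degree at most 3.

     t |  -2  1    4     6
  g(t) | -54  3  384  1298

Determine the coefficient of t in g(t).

Write g(t) = at^3 + bt^2 + ct + d. Substituting each data point gives a linear system:
  -8a + 4b - 2c + d = -54
  a + b + c + d = 3
  64a + 16b + 4c + d = 384
  216a + 36b + 6c + d = 1298
Solving the system yields a = 6, b = 0, c = 1, d = -4.
So g(t) = 6t^3 + t - 4.
The coefficient of t is 1.

1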